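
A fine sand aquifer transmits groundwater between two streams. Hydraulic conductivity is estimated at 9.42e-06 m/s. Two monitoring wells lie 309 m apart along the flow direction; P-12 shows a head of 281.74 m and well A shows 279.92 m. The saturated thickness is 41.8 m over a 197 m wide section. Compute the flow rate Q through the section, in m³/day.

Convert K: 9.42e-06 m/s × 86400 = 0.8139 m/day.
Cross-sectional area A = 197 × 41.8 = 8235 m².
Hydraulic gradient i = (281.74 − 279.92) / 309 = 1.82 / 309 = 0.005890.
Darcy's law: Q = K · A · i = 0.8139 × 8235 × 0.005890 = 39.47 m³/day.

39.5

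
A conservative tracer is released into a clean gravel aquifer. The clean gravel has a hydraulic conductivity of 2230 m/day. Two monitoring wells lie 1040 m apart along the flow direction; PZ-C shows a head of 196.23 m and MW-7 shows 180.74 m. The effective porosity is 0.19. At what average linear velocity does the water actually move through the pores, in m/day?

Hydraulic gradient i = (196.23 − 180.74) / 1040 = 15.49 / 1040 = 0.01489.
Darcy flux q = K · i = 2230 × 0.01489 = 33.21 m/day.
Seepage velocity v = q / n_e = 33.21 / 0.19 = 174.8 m/day.

175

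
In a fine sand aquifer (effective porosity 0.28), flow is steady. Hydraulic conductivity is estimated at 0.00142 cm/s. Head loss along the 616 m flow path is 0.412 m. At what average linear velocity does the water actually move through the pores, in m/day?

Convert K: 0.00142 cm/s × 864 = 1.227 m/day.
Hydraulic gradient i = Δh / L = 0.412 / 616 = 0.0006688.
Darcy flux q = K · i = 1.227 × 0.0006688 = 0.0008206 m/day.
Seepage velocity v = q / n_e = 0.0008206 / 0.28 = 0.002931 m/day.

0.00293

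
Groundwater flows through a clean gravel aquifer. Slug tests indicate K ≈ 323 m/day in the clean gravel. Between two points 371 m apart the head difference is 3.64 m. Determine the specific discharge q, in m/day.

Hydraulic gradient i = Δh / L = 3.64 / 371 = 0.009811.
Specific discharge q = K · i = 323.0 × 0.009811 = 3.169 m/day.

3.17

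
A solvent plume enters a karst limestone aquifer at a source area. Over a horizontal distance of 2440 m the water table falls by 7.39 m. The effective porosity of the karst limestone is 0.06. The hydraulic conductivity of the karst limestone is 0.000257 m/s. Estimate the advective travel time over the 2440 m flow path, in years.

Convert K: 0.000257 m/s × 86400 = 22.20 m/day.
Hydraulic gradient i = Δh / L = 7.39 / 2440 = 0.003029.
Darcy flux q = K · i = 22.20 × 0.003029 = 0.06725 m/day.
Seepage velocity v = q / n_e = 0.06725 / 0.06 = 1.121 m/day.
Travel time t = L / v = 2440 / 1.121 = 2177 days = 5.960 years.

5.96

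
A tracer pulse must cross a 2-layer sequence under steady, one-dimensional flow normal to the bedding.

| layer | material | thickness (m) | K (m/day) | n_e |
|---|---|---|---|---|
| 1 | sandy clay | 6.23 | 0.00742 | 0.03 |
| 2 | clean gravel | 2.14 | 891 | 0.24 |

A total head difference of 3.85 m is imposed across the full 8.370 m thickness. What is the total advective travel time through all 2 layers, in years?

0.418

With flow normal to the layers, continuity requires the same specific discharge q through every layer.
Σ(b_i/K_i) = 6.23/0.00742 + 2.14/891 = 839.6 d.
q = Δh / Σ(b_i/K_i) = 3.85 / 839.6 = 0.004585 m/day.
In each layer the seepage velocity is v_i = q/n_i, so the layer transit time is t_i = b_i·n_i / q:
  layer 1 (sandy clay): t_1 = 6.23 × 0.03 / 0.004585 = 40.76 d
  layer 2 (clean gravel): t_2 = 2.14 × 0.24 / 0.004585 = 112.0 d
Total t = Σ t_i = 152.8 days = 0.4183 years.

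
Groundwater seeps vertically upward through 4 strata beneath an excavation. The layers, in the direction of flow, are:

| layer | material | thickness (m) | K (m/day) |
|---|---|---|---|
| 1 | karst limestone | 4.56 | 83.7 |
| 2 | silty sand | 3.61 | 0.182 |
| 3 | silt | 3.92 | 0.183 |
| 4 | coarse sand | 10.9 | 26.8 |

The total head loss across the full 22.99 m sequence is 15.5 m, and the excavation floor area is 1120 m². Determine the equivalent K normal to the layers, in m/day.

0.551

Flow is perpendicular to layering, so the layers act in series and the equivalent K is the thickness-weighted harmonic mean.
Total thickness L = 4.56 + 3.61 + 3.92 + 10.9 = 22.99 m.
Σ(b_i/K_i) = 4.56/83.7 + 3.61/0.182 + 3.92/0.183 + 10.9/26.8 = 41.72 d.
K_eq = L / Σ(b_i/K_i) = 22.99 / 41.72 = 0.5511 m/day.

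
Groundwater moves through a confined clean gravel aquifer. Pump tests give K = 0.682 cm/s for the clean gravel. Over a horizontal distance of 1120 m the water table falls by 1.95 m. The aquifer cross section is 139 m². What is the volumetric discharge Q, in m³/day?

Convert K: 0.682 cm/s × 864 = 589.2 m/day.
Hydraulic gradient i = Δh / L = 1.95 / 1120 = 0.001741.
Darcy's law: Q = K · A · i = 589.2 × 139.0 × 0.001741 = 142.6 m³/day.

143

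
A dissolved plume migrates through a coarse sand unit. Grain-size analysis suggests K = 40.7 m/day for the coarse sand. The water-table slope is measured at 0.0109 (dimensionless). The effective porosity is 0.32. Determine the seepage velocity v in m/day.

Hydraulic gradient i = 0.0109.
Darcy flux q = K · i = 40.70 × 0.01090 = 0.4436 m/day.
Seepage velocity v = q / n_e = 0.4436 / 0.32 = 1.386 m/day.

1.39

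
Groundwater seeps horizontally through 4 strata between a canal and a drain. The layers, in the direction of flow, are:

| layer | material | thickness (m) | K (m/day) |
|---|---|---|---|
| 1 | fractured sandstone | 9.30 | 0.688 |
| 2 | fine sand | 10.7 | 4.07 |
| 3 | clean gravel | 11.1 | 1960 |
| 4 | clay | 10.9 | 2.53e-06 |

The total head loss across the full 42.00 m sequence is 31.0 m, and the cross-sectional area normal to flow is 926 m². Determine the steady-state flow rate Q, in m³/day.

0.00666

Flow is perpendicular to layering, so the layers act in series and the equivalent K is the thickness-weighted harmonic mean.
Total thickness L = 9.30 + 10.7 + 11.1 + 10.9 = 42.00 m.
Σ(b_i/K_i) = 9.30/0.688 + 10.7/4.07 + 11.1/1960 + 10.9/2.53e-06 = 4.308e+06 d.
K_eq = L / Σ(b_i/K_i) = 42.00 / 4.308e+06 = 9.749e-06 m/day.
Q = K_eq · A · (Δh/L) = 9.749e-06 × 926 × (31.0/42.00) = 0.006663 m³/day.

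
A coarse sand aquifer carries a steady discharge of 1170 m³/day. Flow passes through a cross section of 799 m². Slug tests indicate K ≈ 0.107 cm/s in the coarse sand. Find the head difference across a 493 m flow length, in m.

7.81

Convert K: 0.107 cm/s × 864 = 92.45 m/day.
From Q = K·A·i, i = Q / (K·A) = 1170 / (92.45 × 799.0) = 0.01584.
Head loss Δh = i · L = 0.01584 × 493 = 7.809 m.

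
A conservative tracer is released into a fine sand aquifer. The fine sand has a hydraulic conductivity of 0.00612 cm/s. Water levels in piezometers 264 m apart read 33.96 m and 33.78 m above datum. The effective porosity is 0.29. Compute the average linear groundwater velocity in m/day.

Convert K: 0.00612 cm/s × 864 = 5.288 m/day.
Hydraulic gradient i = (33.96 − 33.78) / 264 = 0.18 / 264 = 0.0006818.
Darcy flux q = K · i = 5.288 × 0.0006818 = 0.003605 m/day.
Seepage velocity v = q / n_e = 0.003605 / 0.29 = 0.01243 m/day.

0.0124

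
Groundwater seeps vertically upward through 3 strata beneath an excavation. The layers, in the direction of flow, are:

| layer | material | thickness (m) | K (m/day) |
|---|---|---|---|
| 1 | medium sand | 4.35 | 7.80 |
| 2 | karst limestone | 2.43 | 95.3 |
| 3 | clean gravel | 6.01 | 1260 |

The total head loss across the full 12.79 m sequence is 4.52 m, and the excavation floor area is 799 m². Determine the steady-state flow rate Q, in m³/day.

Flow is perpendicular to layering, so the layers act in series and the equivalent K is the thickness-weighted harmonic mean.
Total thickness L = 4.35 + 2.43 + 6.01 = 12.79 m.
Σ(b_i/K_i) = 4.35/7.80 + 2.43/95.3 + 6.01/1260 = 0.5880 d.
K_eq = L / Σ(b_i/K_i) = 12.79 / 0.5880 = 21.75 m/day.
Q = K_eq · A · (Δh/L) = 21.75 × 799 × (4.52/12.79) = 6142 m³/day.

6140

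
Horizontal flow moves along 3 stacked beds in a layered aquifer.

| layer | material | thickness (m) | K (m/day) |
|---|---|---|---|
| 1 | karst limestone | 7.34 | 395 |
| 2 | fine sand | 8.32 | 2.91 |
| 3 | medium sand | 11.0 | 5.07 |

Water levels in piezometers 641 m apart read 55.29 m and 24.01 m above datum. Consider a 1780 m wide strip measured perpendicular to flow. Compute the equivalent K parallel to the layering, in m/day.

112

Flow is parallel to layering, so each bed carries its own Darcy discharge and the transmissivities add.
Σ(K_i·b_i) = 395×7.34 + 2.91×8.32 + 5.07×11.0 = 2979 m²/day.
Total thickness b = 26.66 m, so K_eq = Σ(K_i·b_i)/b = 111.8 m/day.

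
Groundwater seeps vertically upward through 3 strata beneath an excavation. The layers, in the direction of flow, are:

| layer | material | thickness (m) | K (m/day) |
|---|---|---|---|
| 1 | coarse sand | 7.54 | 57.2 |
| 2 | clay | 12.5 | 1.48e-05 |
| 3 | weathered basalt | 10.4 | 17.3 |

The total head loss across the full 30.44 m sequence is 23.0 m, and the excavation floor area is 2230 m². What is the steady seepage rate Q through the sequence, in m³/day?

Flow is perpendicular to layering, so the layers act in series and the equivalent K is the thickness-weighted harmonic mean.
Total thickness L = 7.54 + 12.5 + 10.4 = 30.44 m.
Σ(b_i/K_i) = 7.54/57.2 + 12.5/1.48e-05 + 10.4/17.3 = 8.446e+05 d.
K_eq = L / Σ(b_i/K_i) = 30.44 / 8.446e+05 = 3.604e-05 m/day.
Q = K_eq · A · (Δh/L) = 3.604e-05 × 2230 × (23.0/30.44) = 0.06073 m³/day.

0.0607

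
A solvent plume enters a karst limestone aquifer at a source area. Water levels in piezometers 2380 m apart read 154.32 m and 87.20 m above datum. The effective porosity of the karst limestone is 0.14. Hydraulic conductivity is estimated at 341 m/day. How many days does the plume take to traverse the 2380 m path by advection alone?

34.6

Hydraulic gradient i = (154.32 − 87.20) / 2380 = 67.12 / 2380 = 0.02820.
Darcy flux q = K · i = 341.0 × 0.02820 = 9.617 m/day.
Seepage velocity v = q / n_e = 9.617 / 0.14 = 68.69 m/day.
Travel time t = L / v = 2380 / 68.69 = 34.65 days.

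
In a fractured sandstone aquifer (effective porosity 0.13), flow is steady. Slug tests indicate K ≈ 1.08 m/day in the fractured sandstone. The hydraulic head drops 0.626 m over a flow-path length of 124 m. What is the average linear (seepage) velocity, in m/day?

0.0419

Hydraulic gradient i = Δh / L = 0.626 / 124 = 0.005048.
Darcy flux q = K · i = 1.080 × 0.005048 = 0.005452 m/day.
Seepage velocity v = q / n_e = 0.005452 / 0.13 = 0.04194 m/day.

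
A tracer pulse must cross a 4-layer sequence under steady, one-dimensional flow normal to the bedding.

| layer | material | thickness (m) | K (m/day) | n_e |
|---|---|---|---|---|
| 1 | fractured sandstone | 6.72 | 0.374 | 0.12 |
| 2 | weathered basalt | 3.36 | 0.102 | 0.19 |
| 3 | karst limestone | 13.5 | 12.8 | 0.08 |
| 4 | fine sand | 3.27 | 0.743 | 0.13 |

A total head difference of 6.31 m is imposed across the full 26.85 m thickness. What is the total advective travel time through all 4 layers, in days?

With flow normal to the layers, continuity requires the same specific discharge q through every layer.
Σ(b_i/K_i) = 6.72/0.374 + 3.36/0.102 + 13.5/12.8 + 3.27/0.743 = 56.36 d.
q = Δh / Σ(b_i/K_i) = 6.31 / 56.36 = 0.1119 m/day.
In each layer the seepage velocity is v_i = q/n_i, so the layer transit time is t_i = b_i·n_i / q:
  layer 1 (fractured sandstone): t_1 = 6.72 × 0.12 / 0.1119 = 7.203 d
  layer 2 (weathered basalt): t_2 = 3.36 × 0.19 / 0.1119 = 5.703 d
  layer 3 (karst limestone): t_3 = 13.5 × 0.08 / 0.1119 = 9.647 d
  layer 4 (fine sand): t_4 = 3.27 × 0.13 / 0.1119 = 3.797 d
Total t = Σ t_i = 26.35 days.

26.4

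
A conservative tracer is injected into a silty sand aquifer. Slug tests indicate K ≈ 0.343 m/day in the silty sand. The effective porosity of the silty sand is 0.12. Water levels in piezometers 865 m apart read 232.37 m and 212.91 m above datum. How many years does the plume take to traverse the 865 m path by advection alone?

Hydraulic gradient i = (232.37 − 212.91) / 865 = 19.46 / 865 = 0.02250.
Darcy flux q = K · i = 0.3430 × 0.02250 = 0.007717 m/day.
Seepage velocity v = q / n_e = 0.007717 / 0.12 = 0.06430 m/day.
Travel time t = L / v = 865 / 0.06430 = 13452 days = 36.83 years.

36.8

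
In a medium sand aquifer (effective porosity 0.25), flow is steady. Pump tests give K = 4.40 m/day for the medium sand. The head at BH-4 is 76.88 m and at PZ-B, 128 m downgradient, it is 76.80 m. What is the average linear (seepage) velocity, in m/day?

0.0110

Hydraulic gradient i = (76.88 − 76.80) / 128 = 0.08 / 128 = 0.0006250.
Darcy flux q = K · i = 4.400 × 0.0006250 = 0.002750 m/day.
Seepage velocity v = q / n_e = 0.002750 / 0.25 = 0.01100 m/day.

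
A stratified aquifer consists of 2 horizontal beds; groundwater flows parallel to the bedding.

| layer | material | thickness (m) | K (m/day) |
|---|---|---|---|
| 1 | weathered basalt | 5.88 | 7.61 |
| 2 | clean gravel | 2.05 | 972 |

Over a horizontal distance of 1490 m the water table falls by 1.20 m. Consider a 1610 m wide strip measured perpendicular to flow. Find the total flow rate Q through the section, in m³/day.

2640

Flow is parallel to layering, so each bed carries its own Darcy discharge and the transmissivities add.
Σ(K_i·b_i) = 7.61×5.88 + 972×2.05 = 2037 m²/day.
Hydraulic gradient i = Δh / L = 1.20 / 1490 = 0.0008054.
Q = Σ(K_i·b_i) · W · i = 2037 × 1610 × 0.0008054 = 2642 m³/day.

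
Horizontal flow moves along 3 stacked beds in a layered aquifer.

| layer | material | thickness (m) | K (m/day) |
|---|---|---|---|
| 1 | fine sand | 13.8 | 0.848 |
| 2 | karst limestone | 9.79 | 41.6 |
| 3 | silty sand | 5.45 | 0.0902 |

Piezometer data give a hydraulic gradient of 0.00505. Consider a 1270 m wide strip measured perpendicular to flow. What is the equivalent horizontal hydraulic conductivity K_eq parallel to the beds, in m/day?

14.4

Flow is parallel to layering, so each bed carries its own Darcy discharge and the transmissivities add.
Σ(K_i·b_i) = 0.848×13.8 + 41.6×9.79 + 0.0902×5.45 = 419.5 m²/day.
Total thickness b = 29.04 m, so K_eq = Σ(K_i·b_i)/b = 14.44 m/day.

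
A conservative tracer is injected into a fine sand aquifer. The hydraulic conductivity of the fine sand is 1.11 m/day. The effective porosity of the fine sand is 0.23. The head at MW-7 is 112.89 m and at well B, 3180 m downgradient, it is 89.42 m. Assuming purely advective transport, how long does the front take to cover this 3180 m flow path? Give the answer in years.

Hydraulic gradient i = (112.89 − 89.42) / 3180 = 23.47 / 3180 = 0.007381.
Darcy flux q = K · i = 1.110 × 0.007381 = 0.008192 m/day.
Seepage velocity v = q / n_e = 0.008192 / 0.23 = 0.03562 m/day.
Travel time t = L / v = 3180 / 0.03562 = 89278 days = 244.4 years.

244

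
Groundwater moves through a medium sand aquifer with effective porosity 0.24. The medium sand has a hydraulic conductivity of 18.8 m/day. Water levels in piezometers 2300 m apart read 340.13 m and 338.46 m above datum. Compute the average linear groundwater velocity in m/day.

0.0569

Hydraulic gradient i = (340.13 − 338.46) / 2300 = 1.67 / 2300 = 0.0007261.
Darcy flux q = K · i = 18.80 × 0.0007261 = 0.01365 m/day.
Seepage velocity v = q / n_e = 0.01365 / 0.24 = 0.05688 m/day.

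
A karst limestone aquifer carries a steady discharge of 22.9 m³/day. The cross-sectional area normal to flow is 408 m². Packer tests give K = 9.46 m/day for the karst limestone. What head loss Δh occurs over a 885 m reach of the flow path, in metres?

From Q = K·A·i, i = Q / (K·A) = 22.9 / (9.460 × 408.0) = 0.005933.
Head loss Δh = i · L = 0.005933 × 885 = 5.251 m.

5.25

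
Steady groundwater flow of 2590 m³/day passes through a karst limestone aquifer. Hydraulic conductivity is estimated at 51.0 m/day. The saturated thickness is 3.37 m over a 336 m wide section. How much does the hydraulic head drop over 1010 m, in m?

Cross-sectional area A = 336 × 3.37 = 1132 m².
From Q = K·A·i, i = Q / (K·A) = 2590 / (51.00 × 1132) = 0.04485.
Head loss Δh = i · L = 0.04485 × 1010 = 45.30 m.

45.3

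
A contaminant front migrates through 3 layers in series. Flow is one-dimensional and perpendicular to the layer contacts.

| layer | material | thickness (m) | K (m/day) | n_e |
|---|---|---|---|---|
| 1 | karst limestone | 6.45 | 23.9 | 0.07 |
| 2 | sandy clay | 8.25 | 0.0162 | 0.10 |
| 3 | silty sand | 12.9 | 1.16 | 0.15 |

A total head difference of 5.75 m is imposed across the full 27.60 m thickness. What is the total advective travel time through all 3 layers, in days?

With flow normal to the layers, continuity requires the same specific discharge q through every layer.
Σ(b_i/K_i) = 6.45/23.9 + 8.25/0.0162 + 12.9/1.16 = 520.6 d.
q = Δh / Σ(b_i/K_i) = 5.75 / 520.6 = 0.01104 m/day.
In each layer the seepage velocity is v_i = q/n_i, so the layer transit time is t_i = b_i·n_i / q:
  layer 1 (karst limestone): t_1 = 6.45 × 0.07 / 0.01104 = 40.88 d
  layer 2 (sandy clay): t_2 = 8.25 × 0.10 / 0.01104 = 74.70 d
  layer 3 (silty sand): t_3 = 12.9 × 0.15 / 0.01104 = 175.2 d
Total t = Σ t_i = 290.8 days.

291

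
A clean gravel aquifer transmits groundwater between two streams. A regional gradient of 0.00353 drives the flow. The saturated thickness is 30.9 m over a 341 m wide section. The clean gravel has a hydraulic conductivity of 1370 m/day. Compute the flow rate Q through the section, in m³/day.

Cross-sectional area A = 341 × 30.9 = 10537 m².
Hydraulic gradient i = 0.00353.
Darcy's law: Q = K · A · i = 1370 × 10537 × 0.003530 = 50958 m³/day.

51000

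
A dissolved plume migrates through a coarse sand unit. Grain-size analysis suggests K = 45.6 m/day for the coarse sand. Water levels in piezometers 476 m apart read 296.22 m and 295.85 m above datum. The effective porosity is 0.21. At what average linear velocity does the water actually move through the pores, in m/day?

0.169

Hydraulic gradient i = (296.22 − 295.85) / 476 = 0.37 / 476 = 0.0007773.
Darcy flux q = K · i = 45.60 × 0.0007773 = 0.03545 m/day.
Seepage velocity v = q / n_e = 0.03545 / 0.21 = 0.1688 m/day.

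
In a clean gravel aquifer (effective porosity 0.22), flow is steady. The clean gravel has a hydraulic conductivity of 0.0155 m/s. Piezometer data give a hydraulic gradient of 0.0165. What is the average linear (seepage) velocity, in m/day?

Convert K: 0.0155 m/s × 86400 = 1339 m/day.
Hydraulic gradient i = 0.0165.
Darcy flux q = K · i = 1339 × 0.01650 = 22.10 m/day.
Seepage velocity v = q / n_e = 22.10 / 0.22 = 100.4 m/day.

100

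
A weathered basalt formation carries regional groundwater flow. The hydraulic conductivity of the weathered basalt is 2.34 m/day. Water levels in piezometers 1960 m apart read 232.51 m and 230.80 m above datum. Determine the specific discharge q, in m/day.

Hydraulic gradient i = (232.51 − 230.80) / 1960 = 1.71 / 1960 = 0.0008724.
Specific discharge q = K · i = 2.340 × 0.0008724 = 0.002042 m/day.

0.00204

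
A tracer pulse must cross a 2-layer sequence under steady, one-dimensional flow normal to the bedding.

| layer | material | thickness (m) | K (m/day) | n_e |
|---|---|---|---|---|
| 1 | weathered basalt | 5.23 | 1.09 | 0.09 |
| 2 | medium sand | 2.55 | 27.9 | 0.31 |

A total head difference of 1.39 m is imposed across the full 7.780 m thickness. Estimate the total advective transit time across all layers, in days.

4.44

With flow normal to the layers, continuity requires the same specific discharge q through every layer.
Σ(b_i/K_i) = 5.23/1.09 + 2.55/27.9 = 4.890 d.
q = Δh / Σ(b_i/K_i) = 1.39 / 4.890 = 0.2843 m/day.
In each layer the seepage velocity is v_i = q/n_i, so the layer transit time is t_i = b_i·n_i / q:
  layer 1 (weathered basalt): t_1 = 5.23 × 0.09 / 0.2843 = 1.656 d
  layer 2 (medium sand): t_2 = 2.55 × 0.31 / 0.2843 = 2.781 d
Total t = Σ t_i = 4.436 days.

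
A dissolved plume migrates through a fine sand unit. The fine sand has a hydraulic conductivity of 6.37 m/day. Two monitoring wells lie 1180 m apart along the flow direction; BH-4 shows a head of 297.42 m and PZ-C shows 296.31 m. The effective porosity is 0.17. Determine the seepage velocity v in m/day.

Hydraulic gradient i = (297.42 − 296.31) / 1180 = 1.11 / 1180 = 0.0009407.
Darcy flux q = K · i = 6.370 × 0.0009407 = 0.005992 m/day.
Seepage velocity v = q / n_e = 0.005992 / 0.17 = 0.03525 m/day.

0.0352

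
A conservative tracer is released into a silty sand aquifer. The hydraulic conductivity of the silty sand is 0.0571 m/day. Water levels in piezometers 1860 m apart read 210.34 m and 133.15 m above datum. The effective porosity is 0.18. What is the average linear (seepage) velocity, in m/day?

Hydraulic gradient i = (210.34 − 133.15) / 1860 = 77.19 / 1860 = 0.04150.
Darcy flux q = K · i = 0.05710 × 0.04150 = 0.002370 m/day.
Seepage velocity v = q / n_e = 0.002370 / 0.18 = 0.01316 m/day.

0.0132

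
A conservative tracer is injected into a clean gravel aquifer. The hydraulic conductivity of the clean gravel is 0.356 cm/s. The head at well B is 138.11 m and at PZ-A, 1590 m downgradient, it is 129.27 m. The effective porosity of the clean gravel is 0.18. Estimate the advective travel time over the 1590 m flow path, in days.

167

Convert K: 0.356 cm/s × 864 = 307.6 m/day.
Hydraulic gradient i = (138.11 − 129.27) / 1590 = 8.84 / 1590 = 0.005560.
Darcy flux q = K · i = 307.6 × 0.005560 = 1.710 m/day.
Seepage velocity v = q / n_e = 1.710 / 0.18 = 9.500 m/day.
Travel time t = L / v = 1590 / 9.500 = 167.4 days.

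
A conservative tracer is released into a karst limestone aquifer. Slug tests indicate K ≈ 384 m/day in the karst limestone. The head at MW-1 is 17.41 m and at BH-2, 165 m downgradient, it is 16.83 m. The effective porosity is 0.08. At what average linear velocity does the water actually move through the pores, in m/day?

16.9

Hydraulic gradient i = (17.41 − 16.83) / 165 = 0.58 / 165 = 0.003515.
Darcy flux q = K · i = 384.0 × 0.003515 = 1.350 m/day.
Seepage velocity v = q / n_e = 1.350 / 0.08 = 16.87 m/day.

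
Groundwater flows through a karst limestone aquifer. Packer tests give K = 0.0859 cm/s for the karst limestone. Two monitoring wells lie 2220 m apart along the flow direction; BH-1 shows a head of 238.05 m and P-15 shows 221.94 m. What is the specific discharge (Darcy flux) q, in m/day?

Convert K: 0.0859 cm/s × 864 = 74.22 m/day.
Hydraulic gradient i = (238.05 − 221.94) / 2220 = 16.11 / 2220 = 0.007257.
Specific discharge q = K · i = 74.22 × 0.007257 = 0.5386 m/day.

0.539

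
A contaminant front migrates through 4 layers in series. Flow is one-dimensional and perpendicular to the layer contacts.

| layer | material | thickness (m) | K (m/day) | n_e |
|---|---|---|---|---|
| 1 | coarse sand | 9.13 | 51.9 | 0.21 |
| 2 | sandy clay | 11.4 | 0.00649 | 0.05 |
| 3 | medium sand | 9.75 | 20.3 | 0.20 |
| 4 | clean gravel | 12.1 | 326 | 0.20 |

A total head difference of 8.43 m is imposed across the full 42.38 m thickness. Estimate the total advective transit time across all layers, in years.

With flow normal to the layers, continuity requires the same specific discharge q through every layer.
Σ(b_i/K_i) = 9.13/51.9 + 11.4/0.00649 + 9.75/20.3 + 12.1/326 = 1757 d.
q = Δh / Σ(b_i/K_i) = 8.43 / 1757 = 0.004797 m/day.
In each layer the seepage velocity is v_i = q/n_i, so the layer transit time is t_i = b_i·n_i / q:
  layer 1 (coarse sand): t_1 = 9.13 × 0.21 / 0.004797 = 399.7 d
  layer 2 (sandy clay): t_2 = 11.4 × 0.05 / 0.004797 = 118.8 d
  layer 3 (medium sand): t_3 = 9.75 × 0.20 / 0.004797 = 406.5 d
  layer 4 (clean gravel): t_4 = 12.1 × 0.20 / 0.004797 = 504.5 d
Total t = Σ t_i = 1429 days = 3.914 years.

3.91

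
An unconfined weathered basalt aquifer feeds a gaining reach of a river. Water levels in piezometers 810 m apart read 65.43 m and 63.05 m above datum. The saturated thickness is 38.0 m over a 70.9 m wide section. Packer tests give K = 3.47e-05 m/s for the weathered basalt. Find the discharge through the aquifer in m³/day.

Convert K: 3.47e-05 m/s × 86400 = 2.998 m/day.
Cross-sectional area A = 70.9 × 38.0 = 2694 m².
Hydraulic gradient i = (65.43 − 63.05) / 810 = 2.38 / 810 = 0.002938.
Darcy's law: Q = K · A · i = 2.998 × 2694 × 0.002938 = 23.73 m³/day.

23.7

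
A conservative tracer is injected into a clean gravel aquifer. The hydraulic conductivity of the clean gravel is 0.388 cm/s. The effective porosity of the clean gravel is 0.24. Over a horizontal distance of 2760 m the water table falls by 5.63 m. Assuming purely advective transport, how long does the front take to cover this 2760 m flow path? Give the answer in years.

2.65

Convert K: 0.388 cm/s × 864 = 335.2 m/day.
Hydraulic gradient i = Δh / L = 5.63 / 2760 = 0.002040.
Darcy flux q = K · i = 335.2 × 0.002040 = 0.6838 m/day.
Seepage velocity v = q / n_e = 0.6838 / 0.24 = 2.849 m/day.
Travel time t = L / v = 2760 / 2.849 = 968.7 days = 2.652 years.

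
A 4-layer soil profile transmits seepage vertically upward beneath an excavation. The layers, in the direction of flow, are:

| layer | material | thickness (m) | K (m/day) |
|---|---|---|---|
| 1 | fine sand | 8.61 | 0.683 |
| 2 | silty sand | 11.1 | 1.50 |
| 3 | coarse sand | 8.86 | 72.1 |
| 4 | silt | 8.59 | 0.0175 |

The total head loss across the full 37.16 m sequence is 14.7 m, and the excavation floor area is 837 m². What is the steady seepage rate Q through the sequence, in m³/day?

Flow is perpendicular to layering, so the layers act in series and the equivalent K is the thickness-weighted harmonic mean.
Total thickness L = 8.61 + 11.1 + 8.86 + 8.59 = 37.16 m.
Σ(b_i/K_i) = 8.61/0.683 + 11.1/1.50 + 8.86/72.1 + 8.59/0.0175 = 511.0 d.
K_eq = L / Σ(b_i/K_i) = 37.16 / 511.0 = 0.07272 m/day.
Q = K_eq · A · (Δh/L) = 0.07272 × 837 × (14.7/37.16) = 24.08 m³/day.

24.1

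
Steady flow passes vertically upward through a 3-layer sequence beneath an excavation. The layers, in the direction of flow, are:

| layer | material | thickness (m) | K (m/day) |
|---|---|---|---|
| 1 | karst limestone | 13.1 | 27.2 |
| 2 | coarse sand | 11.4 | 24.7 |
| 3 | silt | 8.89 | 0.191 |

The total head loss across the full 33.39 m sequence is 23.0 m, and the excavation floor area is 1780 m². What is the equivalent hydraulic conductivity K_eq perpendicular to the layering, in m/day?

Flow is perpendicular to layering, so the layers act in series and the equivalent K is the thickness-weighted harmonic mean.
Total thickness L = 13.1 + 11.4 + 8.89 = 33.39 m.
Σ(b_i/K_i) = 13.1/27.2 + 11.4/24.7 + 8.89/0.191 = 47.49 d.
K_eq = L / Σ(b_i/K_i) = 33.39 / 47.49 = 0.7031 m/day.

0.703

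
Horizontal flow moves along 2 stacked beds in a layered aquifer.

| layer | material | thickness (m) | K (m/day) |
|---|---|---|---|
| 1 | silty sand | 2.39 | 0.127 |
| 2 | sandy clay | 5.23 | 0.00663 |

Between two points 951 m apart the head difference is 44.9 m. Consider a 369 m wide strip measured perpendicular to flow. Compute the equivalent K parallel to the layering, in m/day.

0.0444

Flow is parallel to layering, so each bed carries its own Darcy discharge and the transmissivities add.
Σ(K_i·b_i) = 0.127×2.39 + 0.00663×5.23 = 0.3382 m²/day.
Total thickness b = 7.620 m, so K_eq = Σ(K_i·b_i)/b = 0.04438 m/day.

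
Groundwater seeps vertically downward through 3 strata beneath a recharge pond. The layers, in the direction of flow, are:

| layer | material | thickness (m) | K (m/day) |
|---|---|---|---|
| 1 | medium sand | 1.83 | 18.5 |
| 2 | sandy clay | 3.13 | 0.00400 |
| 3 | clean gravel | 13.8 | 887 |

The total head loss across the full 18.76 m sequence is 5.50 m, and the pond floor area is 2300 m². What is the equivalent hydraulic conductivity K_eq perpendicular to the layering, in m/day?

0.0240

Flow is perpendicular to layering, so the layers act in series and the equivalent K is the thickness-weighted harmonic mean.
Total thickness L = 1.83 + 3.13 + 13.8 = 18.76 m.
Σ(b_i/K_i) = 1.83/18.5 + 3.13/0.00400 + 13.8/887 = 782.6 d.
K_eq = L / Σ(b_i/K_i) = 18.76 / 782.6 = 0.02397 m/day.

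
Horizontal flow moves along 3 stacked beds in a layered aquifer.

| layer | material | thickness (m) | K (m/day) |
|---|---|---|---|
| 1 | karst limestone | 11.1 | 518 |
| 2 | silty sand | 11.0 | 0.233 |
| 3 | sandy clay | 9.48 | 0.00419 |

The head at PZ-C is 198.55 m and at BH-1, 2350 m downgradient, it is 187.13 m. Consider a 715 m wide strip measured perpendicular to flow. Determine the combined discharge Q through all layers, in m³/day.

20000

Flow is parallel to layering, so each bed carries its own Darcy discharge and the transmissivities add.
Σ(K_i·b_i) = 518×11.1 + 0.233×11.0 + 0.00419×9.48 = 5752 m²/day.
Hydraulic gradient i = (198.55 − 187.13) / 2350 = 11.42 / 2350 = 0.004860.
Q = Σ(K_i·b_i) · W · i = 5752 × 715 × 0.004860 = 19987 m³/day.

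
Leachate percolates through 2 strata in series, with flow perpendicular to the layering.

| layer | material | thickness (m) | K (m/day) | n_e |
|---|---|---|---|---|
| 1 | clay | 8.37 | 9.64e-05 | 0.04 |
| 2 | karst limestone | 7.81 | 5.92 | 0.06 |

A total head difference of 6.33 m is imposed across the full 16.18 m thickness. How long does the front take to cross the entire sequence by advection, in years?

30.2

With flow normal to the layers, continuity requires the same specific discharge q through every layer.
Σ(b_i/K_i) = 8.37/9.64e-05 + 7.81/5.92 = 86827 d.
q = Δh / Σ(b_i/K_i) = 6.33 / 86827 = 7.290e-05 m/day.
In each layer the seepage velocity is v_i = q/n_i, so the layer transit time is t_i = b_i·n_i / q:
  layer 1 (clay): t_1 = 8.37 × 0.04 / 7.290e-05 = 4592 d
  layer 2 (karst limestone): t_2 = 7.81 × 0.06 / 7.290e-05 = 6428 d
Total t = Σ t_i = 11020 days = 30.17 years.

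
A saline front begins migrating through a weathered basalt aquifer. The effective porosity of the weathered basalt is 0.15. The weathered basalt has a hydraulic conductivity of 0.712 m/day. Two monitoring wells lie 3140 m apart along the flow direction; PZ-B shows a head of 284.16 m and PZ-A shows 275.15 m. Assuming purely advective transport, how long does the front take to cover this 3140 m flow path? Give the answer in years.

631

Hydraulic gradient i = (284.16 − 275.15) / 3140 = 9.01 / 3140 = 0.002869.
Darcy flux q = K · i = 0.7120 × 0.002869 = 0.002043 m/day.
Seepage velocity v = q / n_e = 0.002043 / 0.15 = 0.01362 m/day.
Travel time t = L / v = 3140 / 0.01362 = 2.305e+05 days = 631.2 years.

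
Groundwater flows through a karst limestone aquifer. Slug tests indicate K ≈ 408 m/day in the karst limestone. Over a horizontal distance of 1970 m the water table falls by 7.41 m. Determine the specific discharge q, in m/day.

Hydraulic gradient i = Δh / L = 7.41 / 1970 = 0.003761.
Specific discharge q = K · i = 408.0 × 0.003761 = 1.535 m/day.

1.53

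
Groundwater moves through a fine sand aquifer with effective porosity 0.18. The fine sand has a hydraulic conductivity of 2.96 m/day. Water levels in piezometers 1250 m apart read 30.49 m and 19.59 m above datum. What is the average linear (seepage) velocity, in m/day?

Hydraulic gradient i = (30.49 − 19.59) / 1250 = 10.9 / 1250 = 0.008720.
Darcy flux q = K · i = 2.960 × 0.008720 = 0.02581 m/day.
Seepage velocity v = q / n_e = 0.02581 / 0.18 = 0.1434 m/day.

0.143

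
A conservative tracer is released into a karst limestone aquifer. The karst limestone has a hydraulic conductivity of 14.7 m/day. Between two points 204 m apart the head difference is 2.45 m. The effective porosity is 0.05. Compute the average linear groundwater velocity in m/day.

3.53

Hydraulic gradient i = Δh / L = 2.45 / 204 = 0.01201.
Darcy flux q = K · i = 14.70 × 0.01201 = 0.1765 m/day.
Seepage velocity v = q / n_e = 0.1765 / 0.05 = 3.531 m/day.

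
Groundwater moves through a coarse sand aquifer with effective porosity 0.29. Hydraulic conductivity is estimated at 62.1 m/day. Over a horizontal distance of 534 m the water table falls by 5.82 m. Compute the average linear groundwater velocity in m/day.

2.33

Hydraulic gradient i = Δh / L = 5.82 / 534 = 0.01090.
Darcy flux q = K · i = 62.10 × 0.01090 = 0.6768 m/day.
Seepage velocity v = q / n_e = 0.6768 / 0.29 = 2.334 m/day.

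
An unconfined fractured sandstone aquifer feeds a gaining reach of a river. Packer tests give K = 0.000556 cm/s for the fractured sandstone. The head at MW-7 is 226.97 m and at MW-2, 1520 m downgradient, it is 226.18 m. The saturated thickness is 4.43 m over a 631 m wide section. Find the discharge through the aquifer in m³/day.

Convert K: 0.000556 cm/s × 864 = 0.4804 m/day.
Cross-sectional area A = 631 × 4.43 = 2795 m².
Hydraulic gradient i = (226.97 − 226.18) / 1520 = 0.79 / 1520 = 0.0005197.
Darcy's law: Q = K · A · i = 0.4804 × 2795 × 0.0005197 = 0.6979 m³/day.

0.698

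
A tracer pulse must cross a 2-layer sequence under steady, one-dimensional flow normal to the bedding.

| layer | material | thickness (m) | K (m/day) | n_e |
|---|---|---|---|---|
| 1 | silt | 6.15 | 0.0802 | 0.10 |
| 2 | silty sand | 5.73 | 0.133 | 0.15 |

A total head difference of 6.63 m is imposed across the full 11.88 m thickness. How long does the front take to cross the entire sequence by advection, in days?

With flow normal to the layers, continuity requires the same specific discharge q through every layer.
Σ(b_i/K_i) = 6.15/0.0802 + 5.73/0.133 = 119.8 d.
q = Δh / Σ(b_i/K_i) = 6.63 / 119.8 = 0.05536 m/day.
In each layer the seepage velocity is v_i = q/n_i, so the layer transit time is t_i = b_i·n_i / q:
  layer 1 (silt): t_1 = 6.15 × 0.10 / 0.05536 = 11.11 d
  layer 2 (silty sand): t_2 = 5.73 × 0.15 / 0.05536 = 15.53 d
Total t = Σ t_i = 26.64 days.

26.6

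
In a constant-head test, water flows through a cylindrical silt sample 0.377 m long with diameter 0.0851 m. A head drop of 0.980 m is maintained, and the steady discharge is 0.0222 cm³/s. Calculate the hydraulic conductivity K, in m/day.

Cross-sectional area A = π·(d/2)² = π × (0.0851/2)² = 0.005688 m².
Convert discharge: 0.0222 cm³/s = 2.220e-08 m³/s.
Darcy's law rearranged: K = Q·L / (A·Δh) = 2.220e-08 × 0.377 / (0.005688 × 0.980) = 1.501e-06 m/s = 0.1297 m/day.

0.130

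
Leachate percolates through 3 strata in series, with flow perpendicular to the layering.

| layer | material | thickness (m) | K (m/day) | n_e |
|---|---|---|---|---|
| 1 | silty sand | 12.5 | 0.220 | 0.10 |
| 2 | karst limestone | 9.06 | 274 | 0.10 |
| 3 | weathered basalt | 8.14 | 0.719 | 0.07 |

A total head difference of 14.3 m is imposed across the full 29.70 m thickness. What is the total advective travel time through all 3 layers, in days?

With flow normal to the layers, continuity requires the same specific discharge q through every layer.
Σ(b_i/K_i) = 12.5/0.220 + 9.06/274 + 8.14/0.719 = 68.17 d.
q = Δh / Σ(b_i/K_i) = 14.3 / 68.17 = 0.2098 m/day.
In each layer the seepage velocity is v_i = q/n_i, so the layer transit time is t_i = b_i·n_i / q:
  layer 1 (silty sand): t_1 = 12.5 × 0.10 / 0.2098 = 5.959 d
  layer 2 (karst limestone): t_2 = 9.06 × 0.10 / 0.2098 = 4.319 d
  layer 3 (weathered basalt): t_3 = 8.14 × 0.07 / 0.2098 = 2.716 d
Total t = Σ t_i = 12.99 days.

13.0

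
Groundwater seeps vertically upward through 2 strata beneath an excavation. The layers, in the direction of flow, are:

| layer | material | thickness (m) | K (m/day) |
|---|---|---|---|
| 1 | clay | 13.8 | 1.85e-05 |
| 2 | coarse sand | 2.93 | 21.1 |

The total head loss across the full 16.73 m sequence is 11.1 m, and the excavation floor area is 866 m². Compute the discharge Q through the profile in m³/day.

0.0129

Flow is perpendicular to layering, so the layers act in series and the equivalent K is the thickness-weighted harmonic mean.
Total thickness L = 13.8 + 2.93 = 16.73 m.
Σ(b_i/K_i) = 13.8/1.85e-05 + 2.93/21.1 = 7.459e+05 d.
K_eq = L / Σ(b_i/K_i) = 16.73 / 7.459e+05 = 2.243e-05 m/day.
Q = K_eq · A · (Δh/L) = 2.243e-05 × 866 × (11.1/16.73) = 0.01289 m³/day.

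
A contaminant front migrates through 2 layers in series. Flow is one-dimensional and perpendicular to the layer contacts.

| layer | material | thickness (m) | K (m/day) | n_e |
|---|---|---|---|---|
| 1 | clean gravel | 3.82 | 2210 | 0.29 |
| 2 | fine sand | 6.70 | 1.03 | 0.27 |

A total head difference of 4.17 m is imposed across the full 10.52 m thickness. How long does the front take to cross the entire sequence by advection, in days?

4.55

With flow normal to the layers, continuity requires the same specific discharge q through every layer.
Σ(b_i/K_i) = 3.82/2210 + 6.70/1.03 = 6.507 d.
q = Δh / Σ(b_i/K_i) = 4.17 / 6.507 = 0.6409 m/day.
In each layer the seepage velocity is v_i = q/n_i, so the layer transit time is t_i = b_i·n_i / q:
  layer 1 (clean gravel): t_1 = 3.82 × 0.29 / 0.6409 = 1.729 d
  layer 2 (fine sand): t_2 = 6.70 × 0.27 / 0.6409 = 2.823 d
Total t = Σ t_i = 4.551 days.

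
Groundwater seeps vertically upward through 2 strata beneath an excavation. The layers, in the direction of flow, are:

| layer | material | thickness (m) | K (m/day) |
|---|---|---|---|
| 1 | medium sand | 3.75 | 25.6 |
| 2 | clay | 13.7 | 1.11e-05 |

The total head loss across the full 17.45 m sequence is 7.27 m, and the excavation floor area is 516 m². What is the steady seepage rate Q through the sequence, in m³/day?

Flow is perpendicular to layering, so the layers act in series and the equivalent K is the thickness-weighted harmonic mean.
Total thickness L = 3.75 + 13.7 = 17.45 m.
Σ(b_i/K_i) = 3.75/25.6 + 13.7/1.11e-05 = 1.234e+06 d.
K_eq = L / Σ(b_i/K_i) = 17.45 / 1.234e+06 = 1.414e-05 m/day.
Q = K_eq · A · (Δh/L) = 1.414e-05 × 516 × (7.27/17.45) = 0.003039 m³/day.

0.00304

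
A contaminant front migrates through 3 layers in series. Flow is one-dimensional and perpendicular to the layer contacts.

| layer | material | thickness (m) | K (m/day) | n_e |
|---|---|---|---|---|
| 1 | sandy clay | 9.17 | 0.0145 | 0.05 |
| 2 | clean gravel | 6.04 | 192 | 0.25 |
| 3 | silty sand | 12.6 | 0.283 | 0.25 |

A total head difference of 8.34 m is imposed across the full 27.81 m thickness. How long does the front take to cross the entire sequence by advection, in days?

415

With flow normal to the layers, continuity requires the same specific discharge q through every layer.
Σ(b_i/K_i) = 9.17/0.0145 + 6.04/192 + 12.6/0.283 = 677.0 d.
q = Δh / Σ(b_i/K_i) = 8.34 / 677.0 = 0.01232 m/day.
In each layer the seepage velocity is v_i = q/n_i, so the layer transit time is t_i = b_i·n_i / q:
  layer 1 (sandy clay): t_1 = 9.17 × 0.05 / 0.01232 = 37.22 d
  layer 2 (clean gravel): t_2 = 6.04 × 0.25 / 0.01232 = 122.6 d
  layer 3 (silty sand): t_3 = 12.6 × 0.25 / 0.01232 = 255.7 d
Total t = Σ t_i = 415.5 days.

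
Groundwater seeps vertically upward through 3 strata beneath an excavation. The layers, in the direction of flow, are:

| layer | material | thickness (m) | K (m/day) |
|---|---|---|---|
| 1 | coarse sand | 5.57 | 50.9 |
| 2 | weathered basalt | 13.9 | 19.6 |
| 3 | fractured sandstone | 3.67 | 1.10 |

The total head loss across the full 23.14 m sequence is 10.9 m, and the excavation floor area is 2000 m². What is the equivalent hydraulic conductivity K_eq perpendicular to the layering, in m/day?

5.57

Flow is perpendicular to layering, so the layers act in series and the equivalent K is the thickness-weighted harmonic mean.
Total thickness L = 5.57 + 13.9 + 3.67 = 23.14 m.
Σ(b_i/K_i) = 5.57/50.9 + 13.9/19.6 + 3.67/1.10 = 4.155 d.
K_eq = L / Σ(b_i/K_i) = 23.14 / 4.155 = 5.569 m/day.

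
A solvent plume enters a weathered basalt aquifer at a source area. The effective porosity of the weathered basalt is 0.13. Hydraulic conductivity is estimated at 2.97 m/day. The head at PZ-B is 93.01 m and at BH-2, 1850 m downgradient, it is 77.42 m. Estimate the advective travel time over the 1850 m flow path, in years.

Hydraulic gradient i = (93.01 − 77.42) / 1850 = 15.59 / 1850 = 0.008427.
Darcy flux q = K · i = 2.970 × 0.008427 = 0.02503 m/day.
Seepage velocity v = q / n_e = 0.02503 / 0.13 = 0.1925 m/day.
Travel time t = L / v = 1850 / 0.1925 = 9609 days = 26.31 years.

26.3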